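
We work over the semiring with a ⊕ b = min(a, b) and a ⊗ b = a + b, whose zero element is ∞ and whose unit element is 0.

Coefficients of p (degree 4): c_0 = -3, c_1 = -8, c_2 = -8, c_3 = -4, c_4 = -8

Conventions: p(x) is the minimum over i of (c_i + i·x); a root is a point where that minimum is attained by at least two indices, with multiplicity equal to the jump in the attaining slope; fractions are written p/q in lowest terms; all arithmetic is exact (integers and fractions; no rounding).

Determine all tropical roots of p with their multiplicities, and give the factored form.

hull edge (i=0, c=-3) to (i=1, c=-8): slope -5, span 1
hull edge (i=1, c=-8) to (i=4, c=-8): slope 0, span 3
Factored form: p(x) = -8 ⊗ (x ⊕ 0) ⊗ (x ⊕ 0) ⊗ (x ⊕ 0) ⊗ (x ⊕ 5)
Answer: roots = 0 (mult 3), 5 (mult 1)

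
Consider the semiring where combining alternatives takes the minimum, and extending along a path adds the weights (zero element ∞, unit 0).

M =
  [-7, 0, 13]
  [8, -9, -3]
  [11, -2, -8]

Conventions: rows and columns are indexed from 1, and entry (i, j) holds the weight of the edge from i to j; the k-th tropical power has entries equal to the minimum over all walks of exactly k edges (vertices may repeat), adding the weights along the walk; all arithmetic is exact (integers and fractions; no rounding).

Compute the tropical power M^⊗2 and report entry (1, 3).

M^⊗2:
  [-14, -9, -3]
  [-1, -18, -12]
  [3, -11, -16]
Key observation: the optimum is the walk 1->2->3, with weight 0 + (-3) = -3.
Optimal value attained by: walk 1->2->3.
Answer: (M^⊗2)[1][3] = -3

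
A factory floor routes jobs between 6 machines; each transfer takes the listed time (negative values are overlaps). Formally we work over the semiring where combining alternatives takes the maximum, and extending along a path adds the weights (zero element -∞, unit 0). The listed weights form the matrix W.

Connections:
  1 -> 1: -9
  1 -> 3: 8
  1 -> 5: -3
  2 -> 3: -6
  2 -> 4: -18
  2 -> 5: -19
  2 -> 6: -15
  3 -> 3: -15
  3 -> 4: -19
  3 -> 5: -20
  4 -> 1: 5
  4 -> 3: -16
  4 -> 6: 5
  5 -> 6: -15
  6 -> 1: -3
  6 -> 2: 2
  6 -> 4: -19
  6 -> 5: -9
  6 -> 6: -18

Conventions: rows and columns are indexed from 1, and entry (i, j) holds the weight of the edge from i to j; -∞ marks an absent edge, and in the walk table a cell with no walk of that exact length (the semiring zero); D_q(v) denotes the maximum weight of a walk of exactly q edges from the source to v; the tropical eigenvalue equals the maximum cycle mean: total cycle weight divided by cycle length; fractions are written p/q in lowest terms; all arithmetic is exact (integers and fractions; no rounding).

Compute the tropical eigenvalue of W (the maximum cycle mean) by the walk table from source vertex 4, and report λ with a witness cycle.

q=0: [-∞, -∞, -∞, 0, -∞, -∞]
q=1: [5, -∞, -16, -∞, -∞, 5]
q=2: [2, 7, 13, -14, 2, -13]
q=3: [-7, -11, 10, -6, -1, -8]
q=4: [-1, -6, 1, -9, -10, -1]
q=5: [-4, 1, 7, -18, -4, -4]
q=6: [-7, -2, 4, -12, -7, -13]
Optimal cycle mean attained by: cycle 1->3->4->1, total 8 + (-19) + 5, length 3.
Answer: λ = -2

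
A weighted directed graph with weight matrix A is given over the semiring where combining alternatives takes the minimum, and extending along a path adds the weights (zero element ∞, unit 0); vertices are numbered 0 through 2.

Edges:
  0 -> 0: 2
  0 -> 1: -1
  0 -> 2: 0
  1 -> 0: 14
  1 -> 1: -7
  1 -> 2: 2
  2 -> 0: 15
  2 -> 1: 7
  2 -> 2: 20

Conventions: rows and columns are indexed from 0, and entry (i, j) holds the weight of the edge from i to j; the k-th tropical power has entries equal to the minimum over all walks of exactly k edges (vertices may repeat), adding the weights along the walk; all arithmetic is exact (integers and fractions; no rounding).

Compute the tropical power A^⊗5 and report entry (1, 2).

A^⊗2:
  [4, -8, 1]
  [7, -14, -5]
  [17, 0, 9]
A^⊗3:
  [6, -15, -6]
  [0, -21, -12]
  [14, -7, 2]
A^⊗4:
  [-1, -22, -13]
  [-7, -28, -19]
  [7, -14, -5]
A^⊗5:
  [-8, -29, -20]
  [-14, -35, -26]
  [0, -21, -12]
Key observation: the optimum is the walk 1->1->1->1->1->2, with weight (-7) + (-7) + (-7) + (-7) + 2 = -26.
Optimal value attained by: walk 1->1->1->1->1->2.
Answer: (A^⊗5)[1][2] = -26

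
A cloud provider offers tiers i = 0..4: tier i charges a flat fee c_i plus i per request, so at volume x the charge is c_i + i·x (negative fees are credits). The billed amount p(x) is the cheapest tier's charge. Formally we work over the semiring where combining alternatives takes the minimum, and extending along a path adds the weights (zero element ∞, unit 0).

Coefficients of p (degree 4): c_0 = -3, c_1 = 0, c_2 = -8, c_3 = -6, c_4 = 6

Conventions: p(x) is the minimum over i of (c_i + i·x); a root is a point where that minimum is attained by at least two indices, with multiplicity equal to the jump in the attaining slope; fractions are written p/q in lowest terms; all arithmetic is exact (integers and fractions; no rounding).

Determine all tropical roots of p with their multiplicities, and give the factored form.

hull edge (i=0, c=-3) to (i=2, c=-8): slope -5/2, span 2
hull edge (i=2, c=-8) to (i=3, c=-6): slope 2, span 1
hull edge (i=3, c=-6) to (i=4, c=6): slope 12, span 1
Factored form: p(x) = 6 ⊗ (x ⊕ (-12)) ⊗ (x ⊕ (-2)) ⊗ (x ⊕ 5/2) ⊗ (x ⊕ 5/2)
Answer: roots = -12 (mult 1), -2 (mult 1), 5/2 (mult 2)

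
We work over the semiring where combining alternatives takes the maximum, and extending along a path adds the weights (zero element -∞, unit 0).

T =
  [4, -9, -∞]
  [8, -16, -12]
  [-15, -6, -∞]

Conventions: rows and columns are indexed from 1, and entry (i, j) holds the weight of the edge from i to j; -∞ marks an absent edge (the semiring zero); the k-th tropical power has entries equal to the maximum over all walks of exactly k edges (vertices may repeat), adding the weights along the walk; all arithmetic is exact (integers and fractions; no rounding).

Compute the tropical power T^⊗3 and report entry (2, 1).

T^⊗2:
  [8, -5, -21]
  [12, -1, -28]
  [2, -22, -18]
T^⊗3:
  [12, -1, -17]
  [16, 3, -13]
  [6, -7, -34]
Key observation: the optimum is the walk 2->1->1->1, with weight 8 + 4 + 4 = 16.
Optimal value attained by: walk 2->1->1->1.
Answer: (T^⊗3)[2][1] = 16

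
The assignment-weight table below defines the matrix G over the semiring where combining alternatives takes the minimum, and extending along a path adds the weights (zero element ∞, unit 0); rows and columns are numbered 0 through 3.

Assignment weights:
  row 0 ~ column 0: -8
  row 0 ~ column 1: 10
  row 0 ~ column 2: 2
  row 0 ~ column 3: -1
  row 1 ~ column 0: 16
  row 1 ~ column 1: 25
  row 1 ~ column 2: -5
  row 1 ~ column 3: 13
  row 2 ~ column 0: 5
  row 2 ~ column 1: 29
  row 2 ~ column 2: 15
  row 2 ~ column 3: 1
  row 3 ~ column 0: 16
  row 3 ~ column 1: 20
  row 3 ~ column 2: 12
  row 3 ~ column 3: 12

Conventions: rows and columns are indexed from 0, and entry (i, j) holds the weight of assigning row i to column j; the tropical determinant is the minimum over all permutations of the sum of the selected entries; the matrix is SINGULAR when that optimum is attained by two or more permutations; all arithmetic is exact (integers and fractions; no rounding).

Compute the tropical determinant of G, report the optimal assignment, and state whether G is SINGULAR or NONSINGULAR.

σ = (0, 1, 2, 3): (-8) + 25 + 15 + 12 = 44
σ = (0, 1, 3, 2): (-8) + 25 + 1 + 12 = 30
σ = (0, 2, 1, 3): (-8) + (-5) + 29 + 12 = 28
σ = (0, 2, 3, 1): (-8) + (-5) + 1 + 20 = 8
σ = (0, 3, 1, 2): (-8) + 13 + 29 + 12 = 46
σ = (0, 3, 2, 1): (-8) + 13 + 15 + 20 = 40
σ = (1, 0, 2, 3): 10 + 16 + 15 + 12 = 53
σ = (1, 0, 3, 2): 10 + 16 + 1 + 12 = 39
σ = (1, 2, 0, 3): 10 + (-5) + 5 + 12 = 22
σ = (1, 2, 3, 0): 10 + (-5) + 1 + 16 = 22
σ = (1, 3, 0, 2): 10 + 13 + 5 + 12 = 40
σ = (1, 3, 2, 0): 10 + 13 + 15 + 16 = 54
σ = (2, 0, 1, 3): 2 + 16 + 29 + 12 = 59
σ = (2, 0, 3, 1): 2 + 16 + 1 + 20 = 39
σ = (2, 1, 0, 3): 2 + 25 + 5 + 12 = 44
σ = (2, 1, 3, 0): 2 + 25 + 1 + 16 = 44
σ = (2, 3, 0, 1): 2 + 13 + 5 + 20 = 40
σ = (2, 3, 1, 0): 2 + 13 + 29 + 16 = 60
σ = (3, 0, 1, 2): (-1) + 16 + 29 + 12 = 56
σ = (3, 0, 2, 1): (-1) + 16 + 15 + 20 = 50
σ = (3, 1, 0, 2): (-1) + 25 + 5 + 12 = 41
σ = (3, 1, 2, 0): (-1) + 25 + 15 + 16 = 55
σ = (3, 2, 0, 1): (-1) + (-5) + 5 + 20 = 19
σ = (3, 2, 1, 0): (-1) + (-5) + 29 + 16 = 39
Optimal value attained by: σ = (0, 2, 3, 1).
Answer: det⊕(G) = 8; verdict: NONSINGULAR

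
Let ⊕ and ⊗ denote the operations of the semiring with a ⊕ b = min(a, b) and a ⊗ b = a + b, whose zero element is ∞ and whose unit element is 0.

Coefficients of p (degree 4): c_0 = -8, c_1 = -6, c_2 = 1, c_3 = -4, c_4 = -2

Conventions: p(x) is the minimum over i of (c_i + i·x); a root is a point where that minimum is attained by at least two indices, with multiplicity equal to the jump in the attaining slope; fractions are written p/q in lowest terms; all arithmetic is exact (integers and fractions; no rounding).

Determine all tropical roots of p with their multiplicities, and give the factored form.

hull edge (i=0, c=-8) to (i=3, c=-4): slope 4/3, span 3
hull edge (i=3, c=-4) to (i=4, c=-2): slope 2, span 1
Factored form: p(x) = -2 ⊗ (x ⊕ (-2)) ⊗ (x ⊕ (-4/3)) ⊗ (x ⊕ (-4/3)) ⊗ (x ⊕ (-4/3))
Answer: roots = -2 (mult 1), -4/3 (mult 3)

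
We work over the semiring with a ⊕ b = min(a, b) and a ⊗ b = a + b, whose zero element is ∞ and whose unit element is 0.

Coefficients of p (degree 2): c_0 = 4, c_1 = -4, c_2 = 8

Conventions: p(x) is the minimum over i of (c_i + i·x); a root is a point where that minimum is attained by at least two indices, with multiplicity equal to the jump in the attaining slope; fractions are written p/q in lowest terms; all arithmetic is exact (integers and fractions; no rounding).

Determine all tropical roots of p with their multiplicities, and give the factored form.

hull edge (i=0, c=4) to (i=1, c=-4): slope -8, span 1
hull edge (i=1, c=-4) to (i=2, c=8): slope 12, span 1
Factored form: p(x) = 8 ⊗ (x ⊕ (-12)) ⊗ (x ⊕ 8)
Answer: roots = -12 (mult 1), 8 (mult 1)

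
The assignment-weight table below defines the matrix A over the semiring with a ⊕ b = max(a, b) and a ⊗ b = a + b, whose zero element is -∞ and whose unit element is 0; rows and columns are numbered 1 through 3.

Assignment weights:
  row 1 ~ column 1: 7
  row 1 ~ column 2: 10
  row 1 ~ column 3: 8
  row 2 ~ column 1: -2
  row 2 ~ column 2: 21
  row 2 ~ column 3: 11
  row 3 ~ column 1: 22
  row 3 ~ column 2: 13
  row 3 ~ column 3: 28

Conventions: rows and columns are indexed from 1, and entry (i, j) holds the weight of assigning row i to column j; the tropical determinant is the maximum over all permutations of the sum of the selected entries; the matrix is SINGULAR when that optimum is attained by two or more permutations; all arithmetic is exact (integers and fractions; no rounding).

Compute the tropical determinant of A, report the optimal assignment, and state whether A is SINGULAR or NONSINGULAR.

σ = (1, 2, 3): 7 + 21 + 28 = 56
σ = (1, 3, 2): 7 + 11 + 13 = 31
σ = (2, 1, 3): 10 + (-2) + 28 = 36
σ = (2, 3, 1): 10 + 11 + 22 = 43
σ = (3, 1, 2): 8 + (-2) + 13 = 19
σ = (3, 2, 1): 8 + 21 + 22 = 51
Optimal value attained by: σ = (1, 2, 3).
Answer: det⊕(A) = 56; verdict: NONSINGULAR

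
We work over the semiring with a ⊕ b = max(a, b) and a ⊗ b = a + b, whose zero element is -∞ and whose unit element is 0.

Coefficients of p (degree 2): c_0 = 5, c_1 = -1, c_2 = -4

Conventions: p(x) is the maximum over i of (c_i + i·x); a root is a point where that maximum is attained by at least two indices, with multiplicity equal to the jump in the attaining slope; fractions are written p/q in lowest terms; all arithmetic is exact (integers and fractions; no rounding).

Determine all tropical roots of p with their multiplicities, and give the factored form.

hull edge (i=0, c=5) to (i=2, c=-4): slope -9/2, span 2
Factored form: p(x) = -4 ⊗ (x ⊕ 9/2) ⊗ (x ⊕ 9/2)
Answer: roots = 9/2 (mult 2)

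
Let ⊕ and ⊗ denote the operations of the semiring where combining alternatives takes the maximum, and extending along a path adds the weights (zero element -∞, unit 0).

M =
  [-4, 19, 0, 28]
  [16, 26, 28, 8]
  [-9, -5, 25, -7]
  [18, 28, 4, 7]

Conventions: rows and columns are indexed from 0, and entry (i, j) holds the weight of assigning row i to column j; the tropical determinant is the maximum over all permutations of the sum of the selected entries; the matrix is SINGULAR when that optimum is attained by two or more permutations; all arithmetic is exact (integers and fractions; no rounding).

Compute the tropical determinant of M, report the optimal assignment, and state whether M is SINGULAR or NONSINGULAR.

σ = (0, 1, 2, 3): (-4) + 26 + 25 + 7 = 54
σ = (0, 1, 3, 2): (-4) + 26 + (-7) + 4 = 19
σ = (0, 2, 1, 3): (-4) + 28 + (-5) + 7 = 26
σ = (0, 2, 3, 1): (-4) + 28 + (-7) + 28 = 45
σ = (0, 3, 1, 2): (-4) + 8 + (-5) + 4 = 3
σ = (0, 3, 2, 1): (-4) + 8 + 25 + 28 = 57
σ = (1, 0, 2, 3): 19 + 16 + 25 + 7 = 67
σ = (1, 0, 3, 2): 19 + 16 + (-7) + 4 = 32
σ = (1, 2, 0, 3): 19 + 28 + (-9) + 7 = 45
σ = (1, 2, 3, 0): 19 + 28 + (-7) + 18 = 58
σ = (1, 3, 0, 2): 19 + 8 + (-9) + 4 = 22
σ = (1, 3, 2, 0): 19 + 8 + 25 + 18 = 70
σ = (2, 0, 1, 3): 0 + 16 + (-5) + 7 = 18
σ = (2, 0, 3, 1): 0 + 16 + (-7) + 28 = 37
σ = (2, 1, 0, 3): 0 + 26 + (-9) + 7 = 24
σ = (2, 1, 3, 0): 0 + 26 + (-7) + 18 = 37
σ = (2, 3, 0, 1): 0 + 8 + (-9) + 28 = 27
σ = (2, 3, 1, 0): 0 + 8 + (-5) + 18 = 21
σ = (3, 0, 1, 2): 28 + 16 + (-5) + 4 = 43
σ = (3, 0, 2, 1): 28 + 16 + 25 + 28 = 97
σ = (3, 1, 0, 2): 28 + 26 + (-9) + 4 = 49
σ = (3, 1, 2, 0): 28 + 26 + 25 + 18 = 97
σ = (3, 2, 0, 1): 28 + 28 + (-9) + 28 = 75
σ = (3, 2, 1, 0): 28 + 28 + (-5) + 18 = 69
Optimal value attained by: σ = (3, 0, 2, 1).
Answer: det⊕(M) = 97; verdict: SINGULAR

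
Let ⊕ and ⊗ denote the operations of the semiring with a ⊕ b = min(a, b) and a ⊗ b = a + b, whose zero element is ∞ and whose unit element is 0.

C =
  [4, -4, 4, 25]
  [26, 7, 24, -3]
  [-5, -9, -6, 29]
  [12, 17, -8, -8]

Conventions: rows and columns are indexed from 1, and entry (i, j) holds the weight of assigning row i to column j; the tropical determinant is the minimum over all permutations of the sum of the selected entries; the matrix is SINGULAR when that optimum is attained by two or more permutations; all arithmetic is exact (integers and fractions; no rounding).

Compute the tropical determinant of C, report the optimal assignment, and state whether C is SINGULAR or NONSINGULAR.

σ = (1, 2, 3, 4): 4 + 7 + (-6) + (-8) = -3
σ = (1, 2, 4, 3): 4 + 7 + 29 + (-8) = 32
σ = (1, 3, 2, 4): 4 + 24 + (-9) + (-8) = 11
σ = (1, 3, 4, 2): 4 + 24 + 29 + 17 = 74
σ = (1, 4, 2, 3): 4 + (-3) + (-9) + (-8) = -16
σ = (1, 4, 3, 2): 4 + (-3) + (-6) + 17 = 12
σ = (2, 1, 3, 4): (-4) + 26 + (-6) + (-8) = 8
σ = (2, 1, 4, 3): (-4) + 26 + 29 + (-8) = 43
σ = (2, 3, 1, 4): (-4) + 24 + (-5) + (-8) = 7
σ = (2, 3, 4, 1): (-4) + 24 + 29 + 12 = 61
σ = (2, 4, 1, 3): (-4) + (-3) + (-5) + (-8) = -20
σ = (2, 4, 3, 1): (-4) + (-3) + (-6) + 12 = -1
σ = (3, 1, 2, 4): 4 + 26 + (-9) + (-8) = 13
σ = (3, 1, 4, 2): 4 + 26 + 29 + 17 = 76
σ = (3, 2, 1, 4): 4 + 7 + (-5) + (-8) = -2
σ = (3, 2, 4, 1): 4 + 7 + 29 + 12 = 52
σ = (3, 4, 1, 2): 4 + (-3) + (-5) + 17 = 13
σ = (3, 4, 2, 1): 4 + (-3) + (-9) + 12 = 4
σ = (4, 1, 2, 3): 25 + 26 + (-9) + (-8) = 34
σ = (4, 1, 3, 2): 25 + 26 + (-6) + 17 = 62
σ = (4, 2, 1, 3): 25 + 7 + (-5) + (-8) = 19
σ = (4, 2, 3, 1): 25 + 7 + (-6) + 12 = 38
σ = (4, 3, 1, 2): 25 + 24 + (-5) + 17 = 61
σ = (4, 3, 2, 1): 25 + 24 + (-9) + 12 = 52
Optimal value attained by: σ = (2, 4, 1, 3).
Answer: det⊕(C) = -20; verdict: NONSINGULAR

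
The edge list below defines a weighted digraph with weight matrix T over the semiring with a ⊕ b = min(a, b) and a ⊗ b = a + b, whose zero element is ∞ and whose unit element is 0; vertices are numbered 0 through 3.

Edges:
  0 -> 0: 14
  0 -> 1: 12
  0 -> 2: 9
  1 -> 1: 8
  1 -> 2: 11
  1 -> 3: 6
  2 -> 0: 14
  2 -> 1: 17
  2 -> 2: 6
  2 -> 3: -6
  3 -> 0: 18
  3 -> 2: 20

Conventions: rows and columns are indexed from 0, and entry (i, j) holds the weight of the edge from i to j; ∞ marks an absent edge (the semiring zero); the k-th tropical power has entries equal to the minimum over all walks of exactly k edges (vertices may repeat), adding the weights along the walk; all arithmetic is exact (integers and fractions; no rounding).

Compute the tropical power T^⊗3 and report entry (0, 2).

T^⊗2:
  [23, 20, 15, 3]
  [24, 16, 17, 5]
  [12, 23, 12, 0]
  [32, 30, 26, 14]
T^⊗3:
  [21, 28, 21, 9]
  [23, 24, 23, 11]
  [18, 24, 18, 6]
  [32, 38, 32, 20]
Key observation: the optimum is the walk 0->2->2->2, with weight 9 + 6 + 6 = 21.
Optimal value attained by: walk 0->2->2->2.
Answer: (T^⊗3)[0][2] = 21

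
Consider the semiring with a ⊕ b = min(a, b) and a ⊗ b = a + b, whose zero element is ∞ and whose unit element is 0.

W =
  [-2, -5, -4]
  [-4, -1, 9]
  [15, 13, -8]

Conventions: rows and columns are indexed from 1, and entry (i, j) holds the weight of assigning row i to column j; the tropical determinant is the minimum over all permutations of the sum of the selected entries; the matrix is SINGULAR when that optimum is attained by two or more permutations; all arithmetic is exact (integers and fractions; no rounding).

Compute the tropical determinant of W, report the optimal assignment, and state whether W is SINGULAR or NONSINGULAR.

σ = (1, 2, 3): (-2) + (-1) + (-8) = -11
σ = (1, 3, 2): (-2) + 9 + 13 = 20
σ = (2, 1, 3): (-5) + (-4) + (-8) = -17
σ = (2, 3, 1): (-5) + 9 + 15 = 19
σ = (3, 1, 2): (-4) + (-4) + 13 = 5
σ = (3, 2, 1): (-4) + (-1) + 15 = 10
Optimal value attained by: σ = (2, 1, 3).
Answer: det⊕(W) = -17; verdict: NONSINGULAR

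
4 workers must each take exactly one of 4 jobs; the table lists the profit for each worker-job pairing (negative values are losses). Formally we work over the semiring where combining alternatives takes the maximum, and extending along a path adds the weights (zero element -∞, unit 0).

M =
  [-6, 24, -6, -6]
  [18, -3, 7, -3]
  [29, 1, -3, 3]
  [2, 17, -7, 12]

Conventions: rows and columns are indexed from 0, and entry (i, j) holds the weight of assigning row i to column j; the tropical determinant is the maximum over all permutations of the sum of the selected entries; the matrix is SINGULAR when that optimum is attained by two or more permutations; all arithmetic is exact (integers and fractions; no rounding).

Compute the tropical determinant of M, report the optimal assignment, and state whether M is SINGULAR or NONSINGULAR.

σ = (0, 1, 2, 3): (-6) + (-3) + (-3) + 12 = 0
σ = (0, 1, 3, 2): (-6) + (-3) + 3 + (-7) = -13
σ = (0, 2, 1, 3): (-6) + 7 + 1 + 12 = 14
σ = (0, 2, 3, 1): (-6) + 7 + 3 + 17 = 21
σ = (0, 3, 1, 2): (-6) + (-3) + 1 + (-7) = -15
σ = (0, 3, 2, 1): (-6) + (-3) + (-3) + 17 = 5
σ = (1, 0, 2, 3): 24 + 18 + (-3) + 12 = 51
σ = (1, 0, 3, 2): 24 + 18 + 3 + (-7) = 38
σ = (1, 2, 0, 3): 24 + 7 + 29 + 12 = 72
σ = (1, 2, 3, 0): 24 + 7 + 3 + 2 = 36
σ = (1, 3, 0, 2): 24 + (-3) + 29 + (-7) = 43
σ = (1, 3, 2, 0): 24 + (-3) + (-3) + 2 = 20
σ = (2, 0, 1, 3): (-6) + 18 + 1 + 12 = 25
σ = (2, 0, 3, 1): (-6) + 18 + 3 + 17 = 32
σ = (2, 1, 0, 3): (-6) + (-3) + 29 + 12 = 32
σ = (2, 1, 3, 0): (-6) + (-3) + 3 + 2 = -4
σ = (2, 3, 0, 1): (-6) + (-3) + 29 + 17 = 37
σ = (2, 3, 1, 0): (-6) + (-3) + 1 + 2 = -6
σ = (3, 0, 1, 2): (-6) + 18 + 1 + (-7) = 6
σ = (3, 0, 2, 1): (-6) + 18 + (-3) + 17 = 26
σ = (3, 1, 0, 2): (-6) + (-3) + 29 + (-7) = 13
σ = (3, 1, 2, 0): (-6) + (-3) + (-3) + 2 = -10
σ = (3, 2, 0, 1): (-6) + 7 + 29 + 17 = 47
σ = (3, 2, 1, 0): (-6) + 7 + 1 + 2 = 4
Optimal value attained by: σ = (1, 2, 0, 3).
Answer: det⊕(M) = 72; verdict: NONSINGULAR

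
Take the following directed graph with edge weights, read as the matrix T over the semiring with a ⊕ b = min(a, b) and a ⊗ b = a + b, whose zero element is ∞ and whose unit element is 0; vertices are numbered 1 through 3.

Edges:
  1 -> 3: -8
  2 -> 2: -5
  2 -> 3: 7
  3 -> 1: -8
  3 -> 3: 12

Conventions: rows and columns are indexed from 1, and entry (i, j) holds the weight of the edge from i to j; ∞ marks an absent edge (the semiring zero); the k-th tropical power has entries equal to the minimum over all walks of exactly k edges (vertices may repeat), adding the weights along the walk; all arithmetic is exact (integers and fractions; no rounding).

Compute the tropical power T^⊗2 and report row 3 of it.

T^⊗2:
  [-16, ∞, 4]
  [-1, -10, 2]
  [4, ∞, -16]
Answer: row 3 of T^⊗2 = [4, ∞, -16]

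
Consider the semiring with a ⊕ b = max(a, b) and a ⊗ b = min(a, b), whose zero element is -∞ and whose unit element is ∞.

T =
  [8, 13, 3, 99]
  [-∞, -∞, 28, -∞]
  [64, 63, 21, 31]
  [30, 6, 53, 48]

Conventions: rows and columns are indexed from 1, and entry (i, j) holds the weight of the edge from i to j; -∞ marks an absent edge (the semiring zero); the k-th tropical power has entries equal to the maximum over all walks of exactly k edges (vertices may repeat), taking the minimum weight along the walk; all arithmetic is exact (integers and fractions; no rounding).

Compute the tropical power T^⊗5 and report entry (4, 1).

T^⊗2:
  [30, 8, 53, 48]
  [28, 28, 21, 28]
  [30, 21, 31, 64]
  [53, 53, 48, 48]
T^⊗3:
  [53, 53, 48, 48]
  [28, 21, 28, 28]
  [31, 31, 53, 48]
  [48, 48, 48, 53]
T^⊗4:
  [48, 48, 48, 53]
  [28, 28, 28, 28]
  [53, 53, 48, 48]
  [48, 48, 53, 48]
T^⊗5:
  [48, 48, 53, 48]
  [28, 28, 28, 28]
  [48, 48, 48, 53]
  [53, 53, 48, 48]
Key observation: the optimum is the walk 4->3->1->4->3->1, with weight 53 min 64 min 99 min 53 min 64 = 53.
Optimal value attained by: walk 4->3->1->4->3->1.
Answer: (T^⊗5)[4][1] = 53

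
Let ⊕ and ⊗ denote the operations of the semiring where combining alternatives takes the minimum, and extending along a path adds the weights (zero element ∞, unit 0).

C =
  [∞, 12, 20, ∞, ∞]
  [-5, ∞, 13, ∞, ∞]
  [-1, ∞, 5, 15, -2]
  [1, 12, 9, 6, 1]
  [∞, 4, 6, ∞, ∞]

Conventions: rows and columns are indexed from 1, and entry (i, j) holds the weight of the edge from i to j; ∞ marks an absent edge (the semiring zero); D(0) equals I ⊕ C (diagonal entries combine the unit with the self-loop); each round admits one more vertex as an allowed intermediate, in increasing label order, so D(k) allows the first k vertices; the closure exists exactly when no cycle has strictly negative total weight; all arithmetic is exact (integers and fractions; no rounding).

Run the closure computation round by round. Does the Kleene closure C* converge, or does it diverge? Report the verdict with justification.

D(0):
  [0, 12, 20, ∞, ∞]
  [-5, 0, 13, ∞, ∞]
  [-1, ∞, 0, 15, -2]
  [1, 12, 9, 0, 1]
  [∞, 4, 6, ∞, 0]
D(1):
  [0, 12, 20, ∞, ∞]
  [-5, 0, 13, ∞, ∞]
  [-1, 11, 0, 15, -2]
  [1, 12, 9, 0, 1]
  [∞, 4, 6, ∞, 0]
D(2):
  [0, 12, 20, ∞, ∞]
  [-5, 0, 13, ∞, ∞]
  [-1, 11, 0, 15, -2]
  [1, 12, 9, 0, 1]
  [-1, 4, 6, ∞, 0]
D(3):
  [0, 12, 20, 35, 18]
  [-5, 0, 13, 28, 11]
  [-1, 11, 0, 15, -2]
  [1, 12, 9, 0, 1]
  [-1, 4, 6, 21, 0]
D(4):
  [0, 12, 20, 35, 18]
  [-5, 0, 13, 28, 11]
  [-1, 11, 0, 15, -2]
  [1, 12, 9, 0, 1]
  [-1, 4, 6, 21, 0]
D(5):
  [0, 12, 20, 35, 18]
  [-5, 0, 13, 28, 11]
  [-3, 2, 0, 15, -2]
  [0, 5, 7, 0, 1]
  [-1, 4, 6, 21, 0]
Key observation: every diagonal entry stays at the unit through all rounds, so no improving cycle exists.
Answer: CONVERGES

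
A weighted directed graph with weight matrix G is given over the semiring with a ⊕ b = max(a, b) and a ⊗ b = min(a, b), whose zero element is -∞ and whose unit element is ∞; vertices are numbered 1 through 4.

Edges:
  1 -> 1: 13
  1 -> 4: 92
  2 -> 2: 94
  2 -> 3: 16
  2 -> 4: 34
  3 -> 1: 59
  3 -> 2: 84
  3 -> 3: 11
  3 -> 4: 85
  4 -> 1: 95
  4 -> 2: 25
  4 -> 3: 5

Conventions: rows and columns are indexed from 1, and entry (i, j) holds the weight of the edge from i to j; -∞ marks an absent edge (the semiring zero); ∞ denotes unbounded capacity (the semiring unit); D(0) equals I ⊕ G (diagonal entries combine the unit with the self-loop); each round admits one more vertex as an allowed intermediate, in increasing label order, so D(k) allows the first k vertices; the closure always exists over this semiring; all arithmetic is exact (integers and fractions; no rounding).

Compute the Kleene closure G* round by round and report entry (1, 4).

D(0):
  [∞, -∞, -∞, 92]
  [-∞, ∞, 16, 34]
  [59, 84, ∞, 85]
  [95, 25, 5, ∞]
D(1):
  [∞, -∞, -∞, 92]
  [-∞, ∞, 16, 34]
  [59, 84, ∞, 85]
  [95, 25, 5, ∞]
D(2):
  [∞, -∞, -∞, 92]
  [-∞, ∞, 16, 34]
  [59, 84, ∞, 85]
  [95, 25, 16, ∞]
D(3):
  [∞, -∞, -∞, 92]
  [16, ∞, 16, 34]
  [59, 84, ∞, 85]
  [95, 25, 16, ∞]
D(4):
  [∞, 25, 16, 92]
  [34, ∞, 16, 34]
  [85, 84, ∞, 85]
  [95, 25, 16, ∞]
Answer: G*[1][4] = 92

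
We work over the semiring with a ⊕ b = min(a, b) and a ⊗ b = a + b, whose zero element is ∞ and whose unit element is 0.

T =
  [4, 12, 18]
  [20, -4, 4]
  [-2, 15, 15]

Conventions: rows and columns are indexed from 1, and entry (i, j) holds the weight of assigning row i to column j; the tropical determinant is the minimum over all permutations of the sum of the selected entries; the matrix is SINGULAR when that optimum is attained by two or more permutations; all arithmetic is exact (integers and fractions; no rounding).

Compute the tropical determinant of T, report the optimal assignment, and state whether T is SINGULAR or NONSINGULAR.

σ = (1, 2, 3): 4 + (-4) + 15 = 15
σ = (1, 3, 2): 4 + 4 + 15 = 23
σ = (2, 1, 3): 12 + 20 + 15 = 47
σ = (2, 3, 1): 12 + 4 + (-2) = 14
σ = (3, 1, 2): 18 + 20 + 15 = 53
σ = (3, 2, 1): 18 + (-4) + (-2) = 12
Optimal value attained by: σ = (3, 2, 1).
Answer: det⊕(T) = 12; verdict: NONSINGULAR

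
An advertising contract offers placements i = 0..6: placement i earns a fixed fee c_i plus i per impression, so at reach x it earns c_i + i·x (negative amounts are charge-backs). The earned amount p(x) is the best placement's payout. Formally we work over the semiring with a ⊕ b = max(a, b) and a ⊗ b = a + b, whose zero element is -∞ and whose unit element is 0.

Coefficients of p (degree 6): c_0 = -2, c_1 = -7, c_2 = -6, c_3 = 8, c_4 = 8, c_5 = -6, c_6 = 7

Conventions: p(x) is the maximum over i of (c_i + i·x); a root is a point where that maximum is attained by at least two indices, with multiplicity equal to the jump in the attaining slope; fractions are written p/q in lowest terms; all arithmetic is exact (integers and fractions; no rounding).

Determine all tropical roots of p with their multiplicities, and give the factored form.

hull edge (i=0, c=-2) to (i=3, c=8): slope 10/3, span 3
hull edge (i=3, c=8) to (i=4, c=8): slope 0, span 1
hull edge (i=4, c=8) to (i=6, c=7): slope -1/2, span 2
Factored form: p(x) = 7 ⊗ (x ⊕ (-10/3)) ⊗ (x ⊕ (-10/3)) ⊗ (x ⊕ (-10/3)) ⊗ (x ⊕ 0) ⊗ (x ⊕ 1/2) ⊗ (x ⊕ 1/2)
Answer: roots = -10/3 (mult 3), 0 (mult 1), 1/2 (mult 2)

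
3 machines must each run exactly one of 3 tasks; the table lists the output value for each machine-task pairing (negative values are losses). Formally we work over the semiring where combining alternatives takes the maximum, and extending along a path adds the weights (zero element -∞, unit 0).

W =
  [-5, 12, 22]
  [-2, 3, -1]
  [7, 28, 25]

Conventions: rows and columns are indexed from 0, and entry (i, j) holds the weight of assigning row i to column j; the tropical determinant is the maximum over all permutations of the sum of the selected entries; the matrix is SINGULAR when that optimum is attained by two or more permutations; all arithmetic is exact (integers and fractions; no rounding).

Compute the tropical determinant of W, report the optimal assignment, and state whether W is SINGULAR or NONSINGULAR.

σ = (0, 1, 2): (-5) + 3 + 25 = 23
σ = (0, 2, 1): (-5) + (-1) + 28 = 22
σ = (1, 0, 2): 12 + (-2) + 25 = 35
σ = (1, 2, 0): 12 + (-1) + 7 = 18
σ = (2, 0, 1): 22 + (-2) + 28 = 48
σ = (2, 1, 0): 22 + 3 + 7 = 32
Optimal value attained by: σ = (2, 0, 1).
Answer: det⊕(W) = 48; verdict: NONSINGULAR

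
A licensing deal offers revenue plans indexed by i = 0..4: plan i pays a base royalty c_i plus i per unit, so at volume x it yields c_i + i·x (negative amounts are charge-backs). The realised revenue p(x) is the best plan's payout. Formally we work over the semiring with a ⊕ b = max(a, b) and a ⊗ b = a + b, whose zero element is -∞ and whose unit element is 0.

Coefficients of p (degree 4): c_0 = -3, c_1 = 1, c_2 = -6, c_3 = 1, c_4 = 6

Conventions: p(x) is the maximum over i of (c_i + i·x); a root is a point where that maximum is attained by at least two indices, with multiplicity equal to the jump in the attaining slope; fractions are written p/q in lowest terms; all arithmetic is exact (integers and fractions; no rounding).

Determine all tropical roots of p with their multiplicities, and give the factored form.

hull edge (i=0, c=-3) to (i=1, c=1): slope 4, span 1
hull edge (i=1, c=1) to (i=4, c=6): slope 5/3, span 3
Factored form: p(x) = 6 ⊗ (x ⊕ (-4)) ⊗ (x ⊕ (-5/3)) ⊗ (x ⊕ (-5/3)) ⊗ (x ⊕ (-5/3))
Answer: roots = -4 (mult 1), -5/3 (mult 3)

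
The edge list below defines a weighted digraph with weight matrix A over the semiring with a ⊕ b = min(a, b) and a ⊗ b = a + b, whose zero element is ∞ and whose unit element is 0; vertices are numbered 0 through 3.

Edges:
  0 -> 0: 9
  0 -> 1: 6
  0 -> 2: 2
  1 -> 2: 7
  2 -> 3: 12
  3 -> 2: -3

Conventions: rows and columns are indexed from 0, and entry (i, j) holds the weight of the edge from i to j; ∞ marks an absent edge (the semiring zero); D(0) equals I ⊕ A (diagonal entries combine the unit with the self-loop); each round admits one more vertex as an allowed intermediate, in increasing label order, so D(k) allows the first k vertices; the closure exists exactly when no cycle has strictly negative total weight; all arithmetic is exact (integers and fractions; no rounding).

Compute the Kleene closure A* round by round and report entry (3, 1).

D(0):
  [0, 6, 2, ∞]
  [∞, 0, 7, ∞]
  [∞, ∞, 0, 12]
  [∞, ∞, -3, 0]
D(1):
  [0, 6, 2, ∞]
  [∞, 0, 7, ∞]
  [∞, ∞, 0, 12]
  [∞, ∞, -3, 0]
D(2):
  [0, 6, 2, ∞]
  [∞, 0, 7, ∞]
  [∞, ∞, 0, 12]
  [∞, ∞, -3, 0]
D(3):
  [0, 6, 2, 14]
  [∞, 0, 7, 19]
  [∞, ∞, 0, 12]
  [∞, ∞, -3, 0]
D(4):
  [0, 6, 2, 14]
  [∞, 0, 7, 19]
  [∞, ∞, 0, 12]
  [∞, ∞, -3, 0]
Answer: A*[3][1] = ∞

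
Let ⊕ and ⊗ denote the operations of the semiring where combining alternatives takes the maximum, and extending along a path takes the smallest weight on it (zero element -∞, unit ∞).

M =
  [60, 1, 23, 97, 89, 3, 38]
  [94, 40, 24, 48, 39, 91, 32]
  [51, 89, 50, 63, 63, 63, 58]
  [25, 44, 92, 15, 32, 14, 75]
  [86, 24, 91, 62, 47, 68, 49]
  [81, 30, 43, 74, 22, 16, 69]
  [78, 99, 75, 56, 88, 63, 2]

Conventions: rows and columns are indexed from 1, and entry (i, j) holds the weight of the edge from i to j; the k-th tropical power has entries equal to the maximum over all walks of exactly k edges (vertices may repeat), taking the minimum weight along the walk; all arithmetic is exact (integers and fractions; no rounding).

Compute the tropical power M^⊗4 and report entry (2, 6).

M^⊗2:
  [86, 44, 92, 62, 60, 68, 75]
  [81, 44, 48, 94, 89, 40, 69]
  [89, 58, 63, 63, 58, 89, 63]
  [75, 89, 75, 63, 75, 63, 58]
  [68, 89, 62, 86, 86, 63, 68]
  [69, 69, 74, 81, 81, 63, 74]
  [94, 75, 88, 78, 78, 91, 63]
M^⊗3:
  [75, 89, 75, 86, 86, 63, 68]
  [86, 69, 92, 81, 81, 68, 75]
  [81, 63, 63, 89, 89, 63, 69]
  [89, 75, 75, 75, 75, 89, 63]
  [89, 68, 86, 68, 68, 89, 75]
  [81, 74, 81, 69, 74, 69, 75]
  [81, 88, 78, 94, 89, 75, 75]
M^⊗4:
  [89, 75, 86, 75, 75, 89, 75]
  [81, 89, 81, 86, 86, 69, 75]
  [86, 69, 89, 81, 81, 68, 75]
  [81, 75, 75, 89, 89, 75, 75]
  [81, 86, 75, 89, 89, 68, 69]
  [75, 81, 75, 81, 81, 74, 69]
  [88, 78, 92, 81, 81, 88, 75]
Key observation: the optimum is the walk 2->6->7->2->6, with weight 91 min 69 min 99 min 91 = 69.
Optimal value attained by: walk 2->6->7->2->6.
Answer: (M^⊗4)[2][6] = 69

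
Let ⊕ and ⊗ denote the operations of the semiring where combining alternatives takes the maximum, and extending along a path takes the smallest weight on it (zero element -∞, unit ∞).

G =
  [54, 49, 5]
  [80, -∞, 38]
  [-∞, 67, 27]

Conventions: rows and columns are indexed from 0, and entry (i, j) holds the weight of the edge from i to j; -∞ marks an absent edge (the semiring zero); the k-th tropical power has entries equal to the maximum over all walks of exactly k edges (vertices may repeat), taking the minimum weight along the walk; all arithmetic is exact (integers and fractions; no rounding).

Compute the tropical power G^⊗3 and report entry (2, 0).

G^⊗2:
  [54, 49, 38]
  [54, 49, 27]
  [67, 27, 38]
G^⊗3:
  [54, 49, 38]
  [54, 49, 38]
  [54, 49, 27]
Key observation: the optimum is the walk 2->1->0->0, with weight 67 min 80 min 54 = 54.
Optimal value attained by: walk 2->1->0->0.
Answer: (G^⊗3)[2][0] = 54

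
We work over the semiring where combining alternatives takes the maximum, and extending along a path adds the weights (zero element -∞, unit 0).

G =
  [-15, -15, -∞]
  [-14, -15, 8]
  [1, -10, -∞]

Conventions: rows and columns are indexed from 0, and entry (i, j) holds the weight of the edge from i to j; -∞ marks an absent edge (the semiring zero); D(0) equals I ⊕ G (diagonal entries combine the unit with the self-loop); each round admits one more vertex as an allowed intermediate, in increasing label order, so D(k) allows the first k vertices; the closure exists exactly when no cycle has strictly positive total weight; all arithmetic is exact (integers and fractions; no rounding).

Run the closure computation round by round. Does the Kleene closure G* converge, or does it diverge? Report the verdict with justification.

D(0):
  [0, -15, -∞]
  [-14, 0, 8]
  [1, -10, 0]
D(1):
  [0, -15, -∞]
  [-14, 0, 8]
  [1, -10, 0]
D(2):
  [0, -15, -7]
  [-14, 0, 8]
  [1, -10, 0]
D(3):
  [0, -15, -7]
  [9, 0, 8]
  [1, -10, 0]
Key observation: every diagonal entry stays at the unit through all rounds, so no improving cycle exists.
Answer: CONVERGES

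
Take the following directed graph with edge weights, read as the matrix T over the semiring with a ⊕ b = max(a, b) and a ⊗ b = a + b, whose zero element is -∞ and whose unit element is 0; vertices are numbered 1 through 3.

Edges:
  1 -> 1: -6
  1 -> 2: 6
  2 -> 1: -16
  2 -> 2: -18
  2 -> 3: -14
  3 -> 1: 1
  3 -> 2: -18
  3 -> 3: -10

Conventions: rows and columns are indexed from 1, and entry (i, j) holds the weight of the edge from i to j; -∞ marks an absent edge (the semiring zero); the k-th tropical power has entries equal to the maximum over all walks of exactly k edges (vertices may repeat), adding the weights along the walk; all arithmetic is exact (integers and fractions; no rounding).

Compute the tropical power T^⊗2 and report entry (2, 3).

T^⊗2:
  [-10, 0, -8]
  [-13, -10, -24]
  [-5, 7, -20]
Key observation: the optimum is the walk 2->3->3, with weight (-14) + (-10) = -24.
Optimal value attained by: walk 2->3->3.
Answer: (T^⊗2)[2][3] = -24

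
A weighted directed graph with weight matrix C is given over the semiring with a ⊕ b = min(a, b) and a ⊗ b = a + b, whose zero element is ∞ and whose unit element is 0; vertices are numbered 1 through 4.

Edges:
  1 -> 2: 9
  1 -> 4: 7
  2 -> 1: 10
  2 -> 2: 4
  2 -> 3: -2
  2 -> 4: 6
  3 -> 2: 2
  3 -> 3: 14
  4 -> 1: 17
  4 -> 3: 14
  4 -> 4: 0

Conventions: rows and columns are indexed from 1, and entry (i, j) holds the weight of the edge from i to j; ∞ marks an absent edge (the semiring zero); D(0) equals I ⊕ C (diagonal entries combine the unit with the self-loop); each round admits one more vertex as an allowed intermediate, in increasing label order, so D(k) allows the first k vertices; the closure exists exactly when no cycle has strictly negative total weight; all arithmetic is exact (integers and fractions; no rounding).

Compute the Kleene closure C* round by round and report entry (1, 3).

D(0):
  [0, 9, ∞, 7]
  [10, 0, -2, 6]
  [∞, 2, 0, ∞]
  [17, ∞, 14, 0]
D(1):
  [0, 9, ∞, 7]
  [10, 0, -2, 6]
  [∞, 2, 0, ∞]
  [17, 26, 14, 0]
D(2):
  [0, 9, 7, 7]
  [10, 0, -2, 6]
  [12, 2, 0, 8]
  [17, 26, 14, 0]
D(3):
  [0, 9, 7, 7]
  [10, 0, -2, 6]
  [12, 2, 0, 8]
  [17, 16, 14, 0]
D(4):
  [0, 9, 7, 7]
  [10, 0, -2, 6]
  [12, 2, 0, 8]
  [17, 16, 14, 0]
Answer: C*[1][3] = 7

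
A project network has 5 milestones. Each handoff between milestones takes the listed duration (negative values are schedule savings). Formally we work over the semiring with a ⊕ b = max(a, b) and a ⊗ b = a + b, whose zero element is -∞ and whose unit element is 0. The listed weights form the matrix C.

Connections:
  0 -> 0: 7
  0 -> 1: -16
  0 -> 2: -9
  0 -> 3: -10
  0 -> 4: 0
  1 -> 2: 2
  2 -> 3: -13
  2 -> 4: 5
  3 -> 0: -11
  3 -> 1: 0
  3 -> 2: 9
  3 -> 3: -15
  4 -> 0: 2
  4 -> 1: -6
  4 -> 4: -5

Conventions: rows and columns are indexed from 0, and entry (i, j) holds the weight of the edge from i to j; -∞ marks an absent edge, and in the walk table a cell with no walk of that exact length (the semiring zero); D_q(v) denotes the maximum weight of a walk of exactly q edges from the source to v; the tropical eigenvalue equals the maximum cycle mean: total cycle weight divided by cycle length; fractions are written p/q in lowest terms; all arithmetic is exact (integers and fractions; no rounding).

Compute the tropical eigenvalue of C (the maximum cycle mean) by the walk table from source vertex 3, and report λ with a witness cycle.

q=0: [-∞, -∞, -∞, 0, -∞]
q=1: [-11, 0, 9, -15, -∞]
q=2: [-4, -15, 2, -4, 14]
q=3: [16, 8, 5, -11, 9]
q=4: [23, 3, 10, 6, 16]
q=5: [30, 10, 15, 13, 23]
Optimal cycle mean attained by: cycle 0->0, total 7, length 1.
Answer: λ = 7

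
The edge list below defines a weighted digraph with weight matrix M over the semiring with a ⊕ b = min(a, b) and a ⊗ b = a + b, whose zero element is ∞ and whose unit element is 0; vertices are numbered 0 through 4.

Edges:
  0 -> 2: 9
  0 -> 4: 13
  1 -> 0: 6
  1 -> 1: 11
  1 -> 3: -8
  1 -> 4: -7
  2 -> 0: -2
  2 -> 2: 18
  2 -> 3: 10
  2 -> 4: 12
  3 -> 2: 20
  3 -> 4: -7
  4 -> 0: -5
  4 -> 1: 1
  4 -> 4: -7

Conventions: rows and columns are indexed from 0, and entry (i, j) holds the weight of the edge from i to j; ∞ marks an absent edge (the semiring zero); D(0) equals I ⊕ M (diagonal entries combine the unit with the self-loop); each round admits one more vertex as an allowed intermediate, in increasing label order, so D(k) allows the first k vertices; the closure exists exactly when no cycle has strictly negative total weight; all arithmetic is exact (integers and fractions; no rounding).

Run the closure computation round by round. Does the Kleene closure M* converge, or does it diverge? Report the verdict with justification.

Detection: at round 0, diagonal entry (4, 4) turns strictly negative.
Key observation: the cycle 4->4 has total weight (-7), which is strictly negative.
Answer: DIVERGES — negative cycle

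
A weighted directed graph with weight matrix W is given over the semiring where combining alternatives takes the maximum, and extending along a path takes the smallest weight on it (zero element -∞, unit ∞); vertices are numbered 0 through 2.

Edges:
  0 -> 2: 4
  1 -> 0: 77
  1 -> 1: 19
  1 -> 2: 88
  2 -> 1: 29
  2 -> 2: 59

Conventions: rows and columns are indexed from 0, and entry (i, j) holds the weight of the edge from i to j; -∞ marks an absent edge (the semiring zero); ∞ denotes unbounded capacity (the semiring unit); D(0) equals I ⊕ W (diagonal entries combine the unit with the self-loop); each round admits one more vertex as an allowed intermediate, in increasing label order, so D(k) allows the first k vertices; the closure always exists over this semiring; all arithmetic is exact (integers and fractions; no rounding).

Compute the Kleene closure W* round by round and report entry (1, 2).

D(0):
  [∞, -∞, 4]
  [77, ∞, 88]
  [-∞, 29, ∞]
D(1):
  [∞, -∞, 4]
  [77, ∞, 88]
  [-∞, 29, ∞]
D(2):
  [∞, -∞, 4]
  [77, ∞, 88]
  [29, 29, ∞]
D(3):
  [∞, 4, 4]
  [77, ∞, 88]
  [29, 29, ∞]
Answer: W*[1][2] = 88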